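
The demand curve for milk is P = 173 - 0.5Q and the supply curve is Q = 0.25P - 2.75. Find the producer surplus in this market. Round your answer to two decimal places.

2592.00

Rewriting supply in inverse form: P = 11 + 4Q.
Set 173 - 0.5Q = 11 + 4Q, which gives 162 = 4.5Q, so Q* = 36 and P* = 173 - 0.5(36) = 155.
Producer surplus is the triangle above supply below P*: (1/2)(36)(155 - 11) = (1/2)(36)(144) = 2592.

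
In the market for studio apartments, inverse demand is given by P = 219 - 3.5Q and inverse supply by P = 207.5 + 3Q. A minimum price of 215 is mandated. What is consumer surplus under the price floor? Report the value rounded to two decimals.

Free-market equilibrium: 219 - 3.5Q = 207.5 + 3Q gives Q* = 1.7692, P* = 212.8077.
At P = 215, buyers demand (219 - 215)/3.5 = 1.1429 while sellers would supply more, so the quantity traded is 1.1429 at price 215.
CS is the triangle under demand above 215: (1/2)(1.1429)(219 - 215) = 2.2857.

2.29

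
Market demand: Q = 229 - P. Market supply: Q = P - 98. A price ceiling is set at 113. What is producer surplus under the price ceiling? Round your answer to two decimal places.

112.50

Rewriting demand in inverse form: P = 229 - Q.
Rewriting supply in inverse form: P = 98 + Q.
Without the control, 229 - Q = 98 + Q so Q* = 65.5 and P* = 163.5.
At the ceiling price 113, quantity supplied is (113 - 98)/1 = 15; supply is the short side, so Q = 15 trades at P = 113.
PS is the triangle above supply below 113: (1/2)(15)(113 - 98) = 112.5.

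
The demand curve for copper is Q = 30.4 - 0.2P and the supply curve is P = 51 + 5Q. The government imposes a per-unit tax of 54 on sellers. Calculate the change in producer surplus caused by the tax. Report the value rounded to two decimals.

-199.80

Rewriting demand in inverse form: P = 152 - 5Q.
Pre-tax equilibrium: 152 - 5Q = 51 + 5Q gives Q* = 10.1, P* = 101.5.
A tax on sellers shifts supply up by 54: 152 - 5Q = 51 + 5Q + 54, so Q_t = 4.7. Buyers pay P_b = 128.5; sellers receive P_s = P_b - 54 = 74.5.
Producers lose the trapezoid between P_s and P* out to Q_t plus the triangle from Q_t to Q*: change in PS = 55.225 - 255.025 = -199.8.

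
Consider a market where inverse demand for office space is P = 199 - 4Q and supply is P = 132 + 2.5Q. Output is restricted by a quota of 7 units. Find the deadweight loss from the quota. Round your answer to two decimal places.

35.56

Without the quota, 199 - 4Q = 132 + 2.5Q gives Q* = 10.3077.
At Q = 7 the demand price is 199 - 4(7) = 171 and the supply price is 132 + 2.5(7) = 149.5.
DWL = (1/2)(gap between curves at 7) x (Q* - 7) = (1/2)(21.5)(3.3077) = 35.5577.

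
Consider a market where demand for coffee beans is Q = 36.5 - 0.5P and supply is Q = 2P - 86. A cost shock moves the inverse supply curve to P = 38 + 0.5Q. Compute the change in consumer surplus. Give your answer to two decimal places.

52.00

Rewriting demand in inverse form: P = 73 - 2Q.
Rewriting supply in inverse form: P = 43 + 0.5Q.
Initial equilibrium: Q_0 = 12, P_0 = 49; CS_0 = (1/2)(12)(24) = 144, PS_0 = (1/2)(12)(6) = 36.
New equilibrium: 73 - 2Q = 38 + 0.5Q gives Q_1 = 14, P_1 = 45; CS_1 = 196, PS_1 = 49.
Change in consumer surplus = 196 - 144 = 52.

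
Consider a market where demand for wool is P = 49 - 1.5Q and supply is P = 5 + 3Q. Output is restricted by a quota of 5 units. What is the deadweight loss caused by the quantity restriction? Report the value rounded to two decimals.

51.36

Unrestricted equilibrium: Q* = (49 - 5)/(1.5 + 3) = 9.7778.
At Q = 5 the demand price is 49 - 1.5(5) = 41.5 and the supply price is 5 + 3(5) = 20.
DWL = (1/2)(gap between curves at 5) x (Q* - 5) = (1/2)(21.5)(4.7778) = 51.3611.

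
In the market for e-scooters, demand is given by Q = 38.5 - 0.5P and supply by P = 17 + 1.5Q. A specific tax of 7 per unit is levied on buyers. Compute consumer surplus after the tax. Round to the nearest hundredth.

229.31

Rewriting demand in inverse form: P = 77 - 2Q.
Without the tax, 77 - 2Q = 17 + 1.5Q so Q* = 17.1429 and P* = 42.7143.
With the tax, buyers' net willingness to pay falls by 7: (77 - 7) - 2Q = 17 + 1.5Q, so Q_t = 15.1429. Buyers pay P_b = 46.7143; sellers receive P_s = P_b - 7 = 39.7143.
Consumer surplus is the triangle under demand above P_b: (1/2)(15.1429)(77 - 46.7143) = 229.3061.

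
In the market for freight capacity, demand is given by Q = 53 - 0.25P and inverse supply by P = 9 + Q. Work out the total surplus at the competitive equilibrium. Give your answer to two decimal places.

4120.90

Rewriting demand in inverse form: P = 212 - 4Q.
Equilibrium: 212 - 4Q = 9 + Q, so Q* = 40.6 and P* = 49.6.
CS = (1/2)(40.6)(162.4) = 3296.72 and PS = (1/2)(40.6)(40.6) = 824.18, so total surplus = 4120.9.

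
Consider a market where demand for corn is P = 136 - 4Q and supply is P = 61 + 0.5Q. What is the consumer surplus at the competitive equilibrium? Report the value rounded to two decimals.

Equilibrium: 136 - 4Q = 61 + 0.5Q, so Q* = 16.6667 and P* = 69.3333.
The demand choke price is 136, so CS = (1/2)(Q*)(136 - P*) = (1/2)(16.6667)(66.6667) = 555.5556.

555.56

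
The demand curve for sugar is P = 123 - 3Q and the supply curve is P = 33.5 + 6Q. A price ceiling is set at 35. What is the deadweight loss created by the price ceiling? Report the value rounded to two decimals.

422.92

Free-market equilibrium: 123 - 3Q = 33.5 + 6Q gives Q* = 9.9444, P* = 93.1667.
At P = 35, sellers supply (35 - 33.5)/6 = 0.25 while buyers want more, so the quantity traded is 0.25 at price 35.
At Q = 0.25 the demand price is 122.25 and the supply price is 35. Deadweight loss is the triangle between the curves from 0.25 to 9.9444: (1/2)(122.25 - 35)(9.9444 - 0.25) = 422.9201.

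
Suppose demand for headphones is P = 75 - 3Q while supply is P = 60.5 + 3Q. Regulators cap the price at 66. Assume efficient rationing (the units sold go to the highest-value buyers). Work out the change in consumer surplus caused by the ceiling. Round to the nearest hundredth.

Without the control, 75 - 3Q = 60.5 + 3Q so Q* = 2.4167 and P* = 67.75.
At P = 66, sellers supply (66 - 60.5)/3 = 1.8333 while buyers want more, so the quantity traded is 1.8333 at price 66.
CS goes from (1/2)(2.4167)(7.25) = 8.7604 to 11.4583 (computed as (75 - 66)(1.8333) - (1/2)(3)(1.8333)^2), a change of 2.6979.

2.70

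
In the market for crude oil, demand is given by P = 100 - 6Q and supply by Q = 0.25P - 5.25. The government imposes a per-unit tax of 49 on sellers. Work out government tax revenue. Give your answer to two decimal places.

147.00

Rewriting supply in inverse form: P = 21 + 4Q.
Pre-tax equilibrium: 100 - 6Q = 21 + 4Q gives Q* = 7.9, P* = 52.6.
With the tax, sellers need 49 more per unit: 100 - 6Q = 21 + 4Q + 49, so Q_t = 3. Buyers pay P_b = 82; sellers receive P_s = P_b - 49 = 33.
Revenue is the tax times quantity traded: 49 x 3 = 147.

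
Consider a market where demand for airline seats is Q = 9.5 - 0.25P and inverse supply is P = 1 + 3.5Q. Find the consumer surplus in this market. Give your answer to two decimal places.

Rewriting demand in inverse form: P = 38 - 4Q.
Setting demand equal to supply, 37 = 7.5Q, so Q* = 4.9333 and P* = 18.2667.
The demand choke price is 38, so CS = (1/2)(Q*)(38 - P*) = (1/2)(4.9333)(19.7333) = 48.6756.

48.68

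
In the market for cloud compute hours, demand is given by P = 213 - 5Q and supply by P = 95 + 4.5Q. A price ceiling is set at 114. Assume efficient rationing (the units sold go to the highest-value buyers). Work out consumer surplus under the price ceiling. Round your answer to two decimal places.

373.43

Free-market equilibrium: 213 - 5Q = 95 + 4.5Q gives Q* = 12.4211, P* = 150.8947.
At P = 114, sellers supply (114 - 95)/4.5 = 4.2222 while buyers want more, so the quantity traded is 4.2222 at price 114.
The demand price at Q = 4.2222 is 191.8889. CS is the trapezoid between demand and 114 over [0, 4.2222]: (1/2)[(213 - 114) + (191.8889 - 114)](4.2222) = 373.4321.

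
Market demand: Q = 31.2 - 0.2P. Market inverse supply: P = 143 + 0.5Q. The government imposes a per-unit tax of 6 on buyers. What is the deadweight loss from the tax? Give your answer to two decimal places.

Rewriting demand in inverse form: P = 156 - 5Q.
Without the tax, 156 - 5Q = 143 + 0.5Q so Q* = 2.3636 and P* = 144.1818.
With the tax, buyers' net willingness to pay falls by 6: (156 - 6) - 5Q = 143 + 0.5Q, so Q_t = 1.2727. Buyers pay P_b = 149.6364; sellers receive P_s = P_b - 6 = 143.6364.
The welfare triangle lost has base Q* - Q_t = 1.0909 and height t = 6, so DWL = (1/2)(1.0909)(6) = 3.2727.

3.27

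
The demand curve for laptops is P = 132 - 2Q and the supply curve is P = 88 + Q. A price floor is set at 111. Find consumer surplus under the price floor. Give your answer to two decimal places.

110.25

Without the control, 132 - 2Q = 88 + Q so Q* = 14.6667 and P* = 102.6667.
At the floor price 111, quantity demanded is (132 - 111)/2 = 10.5; demand is the short side, so Q = 10.5 trades at P = 111.
CS is the triangle under demand above 111: (1/2)(10.5)(132 - 111) = 110.25.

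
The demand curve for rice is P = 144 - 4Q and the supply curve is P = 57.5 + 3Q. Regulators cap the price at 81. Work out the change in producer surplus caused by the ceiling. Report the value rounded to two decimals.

-137.01

Without the control, 144 - 4Q = 57.5 + 3Q so Q* = 12.3571 and P* = 94.5714.
At P = 81, sellers supply (81 - 57.5)/3 = 7.8333 while buyers want more, so the quantity traded is 7.8333 at price 81.
PS goes from (1/2)(12.3571)(37.0714) = 229.0485 to 92.0417 (computed as (81 - 57.5)(7.8333) - (1/2)(3)(7.8333)^2), a change of -137.0068.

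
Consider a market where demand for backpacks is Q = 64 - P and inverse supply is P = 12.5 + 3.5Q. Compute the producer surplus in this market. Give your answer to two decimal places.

Rewriting demand in inverse form: P = 64 - Q.
Equilibrium: 64 - Q = 12.5 + 3.5Q, so Q* = 11.4444 and P* = 52.5556.
Producer surplus is the triangle above supply below P*: (1/2)(11.4444)(52.5556 - 12.5) = (1/2)(11.4444)(40.0556) = 229.2068.

229.21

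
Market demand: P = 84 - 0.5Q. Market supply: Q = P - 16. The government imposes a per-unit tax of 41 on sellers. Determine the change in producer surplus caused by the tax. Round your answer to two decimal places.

-865.56

Rewriting supply in inverse form: P = 16 + Q.
Without the tax, 84 - 0.5Q = 16 + Q so Q* = 45.3333 and P* = 61.3333.
With the tax, sellers need 41 more per unit: 84 - 0.5Q = 16 + Q + 41, so Q_t = 18. Buyers pay P_b = 75; sellers receive P_s = P_b - 41 = 34.
Producers lose the trapezoid between P_s and P* out to Q_t plus the triangle from Q_t to Q*: change in PS = 162 - 1027.5556 = -865.5556.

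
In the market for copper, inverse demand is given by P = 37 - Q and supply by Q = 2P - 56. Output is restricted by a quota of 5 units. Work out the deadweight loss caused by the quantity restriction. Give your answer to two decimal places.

Rewriting supply in inverse form: P = 28 + 0.5Q.
Without the quota, 37 - Q = 28 + 0.5Q gives Q* = 6.
At Q = 5 the demand price is 37 - (5) = 32 and the supply price is 28 + 0.5(5) = 30.5.
Deadweight loss is the triangle between the curves from 5 to 6: (1/2)(32 - 30.5)(6 - 5) = 0.75.

0.75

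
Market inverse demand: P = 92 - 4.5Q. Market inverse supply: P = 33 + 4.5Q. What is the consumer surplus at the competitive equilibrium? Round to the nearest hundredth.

Equilibrium: 92 - 4.5Q = 33 + 4.5Q, so Q* = 6.5556 and P* = 62.5.
Consumer surplus is the triangle under demand above P*: (1/2)(6.5556)(92 - 62.5) = (1/2)(6.5556)(29.5) = 96.6944.

96.69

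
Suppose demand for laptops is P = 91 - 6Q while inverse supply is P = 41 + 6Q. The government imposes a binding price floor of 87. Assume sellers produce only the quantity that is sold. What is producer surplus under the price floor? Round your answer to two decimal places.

Free-market equilibrium: 91 - 6Q = 41 + 6Q gives Q* = 4.1667, P* = 66.
At the floor price 87, quantity demanded is (91 - 87)/6 = 0.6667; demand is the short side, so Q = 0.6667 trades at P = 87.
The supply price at Q = 0.6667 is 45. PS is the trapezoid between 87 and supply over [0, 0.6667]: (1/2)[(87 - 41) + (87 - 45)](0.6667) = 29.3333.

29.33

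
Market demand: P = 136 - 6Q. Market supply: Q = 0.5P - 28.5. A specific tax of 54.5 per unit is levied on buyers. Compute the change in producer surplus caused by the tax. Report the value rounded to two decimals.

Rewriting supply in inverse form: P = 57 + 2Q.
Pre-tax equilibrium: 136 - 6Q = 57 + 2Q gives Q* = 9.875, P* = 76.75.
With the tax, buyers' net willingness to pay falls by 54.5: (136 - 54.5) - 6Q = 57 + 2Q, so Q_t = 3.0625. Buyers pay P_b = 117.625; sellers receive P_s = P_b - 54.5 = 63.125.
PS falls from (1/2)(9.875)(19.75) = 97.5156 to (1/2)(3.0625)(6.125) = 9.3789, a change of -88.1367.

-88.14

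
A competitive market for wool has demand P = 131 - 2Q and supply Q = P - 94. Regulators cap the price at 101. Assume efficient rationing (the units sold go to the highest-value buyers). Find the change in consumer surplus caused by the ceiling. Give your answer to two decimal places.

Rewriting supply in inverse form: P = 94 + Q.
Free-market equilibrium: 131 - 2Q = 94 + Q gives Q* = 12.3333, P* = 106.3333.
At P = 101, sellers supply (101 - 94)/1 = 7 while buyers want more, so the quantity traded is 7 at price 101.
CS goes from (1/2)(12.3333)(24.6667) = 152.1111 to 161 (computed as (131 - 101)(7) - (1/2)(2)(7)^2), a change of 8.8889.

8.89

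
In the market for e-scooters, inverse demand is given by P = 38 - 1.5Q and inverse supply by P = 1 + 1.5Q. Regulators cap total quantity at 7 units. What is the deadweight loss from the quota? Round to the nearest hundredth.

42.67

Unrestricted equilibrium: Q* = (38 - 1)/(1.5 + 1.5) = 12.3333.
At Q = 7 the demand price is 38 - 1.5(7) = 27.5 and the supply price is 1 + 1.5(7) = 11.5.
Deadweight loss is the triangle between the curves from 7 to 12.3333: (1/2)(27.5 - 11.5)(12.3333 - 7) = 42.6667.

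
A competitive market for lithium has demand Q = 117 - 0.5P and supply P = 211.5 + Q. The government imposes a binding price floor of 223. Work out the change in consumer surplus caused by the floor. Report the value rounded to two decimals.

-26.00

Rewriting demand in inverse form: P = 234 - 2Q.
Free-market equilibrium: 234 - 2Q = 211.5 + Q gives Q* = 7.5, P* = 219.
At the floor price 223, quantity demanded is (234 - 223)/2 = 5.5; demand is the short side, so Q = 5.5 trades at P = 223.
CS goes from (1/2)(7.5)(15) = 56.25 to 30.25 (computed as (234 - 223)(5.5) - (1/2)(2)(5.5)^2), a change of -26.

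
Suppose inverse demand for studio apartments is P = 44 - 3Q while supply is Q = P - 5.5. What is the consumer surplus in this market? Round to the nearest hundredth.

138.96

Rewriting supply in inverse form: P = 5.5 + Q.
Equilibrium: 44 - 3Q = 5.5 + Q, so Q* = 9.625 and P* = 15.125.
CS is the area between the demand curve and P* from 0 to Q*: (1/2)(9.625)(28.875) = 138.9609.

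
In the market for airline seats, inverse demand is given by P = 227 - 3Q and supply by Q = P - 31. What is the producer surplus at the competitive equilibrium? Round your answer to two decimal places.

Rewriting supply in inverse form: P = 31 + Q.
Setting demand equal to supply, 196 = 4Q, so Q* = 49 and P* = 80.
The supply curve's price intercept is 31, so PS = (1/2)(Q*)(P* - 31) = (1/2)(49)(49) = 1200.5.

1200.50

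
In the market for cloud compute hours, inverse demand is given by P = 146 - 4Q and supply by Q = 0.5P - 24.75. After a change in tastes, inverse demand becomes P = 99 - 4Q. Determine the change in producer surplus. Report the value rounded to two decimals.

-190.61

Rewriting supply in inverse form: P = 49.5 + 2Q.
Initial equilibrium: Q_0 = 16.0833, P_0 = 81.6667; CS_0 = (1/2)(16.0833)(64.3333) = 517.3472, PS_0 = (1/2)(16.0833)(32.1667) = 258.6736.
New equilibrium: 99 - 4Q = 49.5 + 2Q gives Q_1 = 8.25, P_1 = 66; CS_1 = 136.125, PS_1 = 68.0625.
Change in producer surplus = 68.0625 - 258.6736 = -190.6111.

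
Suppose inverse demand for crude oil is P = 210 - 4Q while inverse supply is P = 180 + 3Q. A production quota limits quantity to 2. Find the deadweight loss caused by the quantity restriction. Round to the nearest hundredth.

Unrestricted equilibrium: Q* = (210 - 180)/(4 + 3) = 4.2857.
At Q = 2 the demand price is 210 - 4(2) = 202 and the supply price is 180 + 3(2) = 186.
Deadweight loss is the triangle between the curves from 2 to 4.2857: (1/2)(202 - 186)(4.2857 - 2) = 18.2857.

18.29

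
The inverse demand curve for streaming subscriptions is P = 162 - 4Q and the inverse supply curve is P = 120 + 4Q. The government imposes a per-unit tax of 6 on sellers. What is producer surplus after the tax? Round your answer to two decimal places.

Pre-tax equilibrium: 162 - 4Q = 120 + 4Q gives Q* = 5.25, P* = 141.
With the tax, sellers need 6 more per unit: 162 - 4Q = 120 + 4Q + 6, so Q_t = 4.5. Buyers pay P_b = 144; sellers receive P_s = P_b - 6 = 138.
Producer surplus is the triangle above supply below P_s: (1/2)(4.5)(138 - 120) = 40.5.

40.50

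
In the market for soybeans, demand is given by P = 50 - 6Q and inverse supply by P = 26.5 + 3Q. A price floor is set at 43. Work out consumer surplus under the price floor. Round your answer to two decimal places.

4.08

Free-market equilibrium: 50 - 6Q = 26.5 + 3Q gives Q* = 2.6111, P* = 34.3333.
At the floor price 43, quantity demanded is (50 - 43)/6 = 1.1667; demand is the short side, so Q = 1.1667 trades at P = 43.
CS is the triangle under demand above 43: (1/2)(1.1667)(50 - 43) = 4.0833.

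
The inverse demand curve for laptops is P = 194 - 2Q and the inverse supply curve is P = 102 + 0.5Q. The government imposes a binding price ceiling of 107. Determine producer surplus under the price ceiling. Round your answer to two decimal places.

Without the control, 194 - 2Q = 102 + 0.5Q so Q* = 36.8 and P* = 120.4.
At the ceiling price 107, quantity supplied is (107 - 102)/0.5 = 10; supply is the short side, so Q = 10 trades at P = 107.
PS is the triangle above supply below 107: (1/2)(10)(107 - 102) = 25.

25.00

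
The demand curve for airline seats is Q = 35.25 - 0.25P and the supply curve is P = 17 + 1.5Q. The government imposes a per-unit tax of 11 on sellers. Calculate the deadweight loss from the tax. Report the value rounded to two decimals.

Rewriting demand in inverse form: P = 141 - 4Q.
Without the tax, 141 - 4Q = 17 + 1.5Q so Q* = 22.5455 and P* = 50.8182.
A tax on sellers shifts supply up by 11: 141 - 4Q = 17 + 1.5Q + 11, so Q_t = 20.5455. Buyers pay P_b = 58.8182; sellers receive P_s = P_b - 11 = 47.8182.
The welfare triangle lost has base Q* - Q_t = 2 and height t = 11, so DWL = (1/2)(2)(11) = 11.

11.00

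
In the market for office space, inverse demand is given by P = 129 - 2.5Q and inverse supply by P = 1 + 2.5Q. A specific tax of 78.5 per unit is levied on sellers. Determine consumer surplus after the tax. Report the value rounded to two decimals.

122.51

Pre-tax equilibrium: 129 - 2.5Q = 1 + 2.5Q gives Q* = 25.6, P* = 65.
With the tax, sellers need 78.5 more per unit: 129 - 2.5Q = 1 + 2.5Q + 78.5, so Q_t = 9.9. Buyers pay P_b = 104.25; sellers receive P_s = P_b - 78.5 = 25.75.
Consumer surplus is the triangle under demand above P_b: (1/2)(9.9)(129 - 104.25) = 122.5125.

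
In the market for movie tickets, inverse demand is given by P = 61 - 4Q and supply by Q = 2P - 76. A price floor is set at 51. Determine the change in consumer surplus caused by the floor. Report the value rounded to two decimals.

-39.75

Rewriting supply in inverse form: P = 38 + 0.5Q.
Free-market equilibrium: 61 - 4Q = 38 + 0.5Q gives Q* = 5.1111, P* = 40.5556.
At P = 51, buyers demand (61 - 51)/4 = 2.5 while sellers would supply more, so the quantity traded is 2.5 at price 51.
CS goes from (1/2)(5.1111)(20.4444) = 52.2469 to 12.5 (computed as (61 - 51)(2.5) - (1/2)(4)(2.5)^2), a change of -39.7469.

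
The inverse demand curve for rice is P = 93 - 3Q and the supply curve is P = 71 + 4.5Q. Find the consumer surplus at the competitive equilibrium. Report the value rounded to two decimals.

12.91

Equilibrium: 93 - 3Q = 71 + 4.5Q, so Q* = 2.9333 and P* = 84.2.
CS is the area between the demand curve and P* from 0 to Q*: (1/2)(2.9333)(8.8) = 12.9067.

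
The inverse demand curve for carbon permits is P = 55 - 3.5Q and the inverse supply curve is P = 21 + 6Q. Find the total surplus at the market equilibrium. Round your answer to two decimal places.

Equilibrium: 55 - 3.5Q = 21 + 6Q, so Q* = 3.5789 and P* = 42.4737.
Total surplus is the full triangle between the curves from 0 to Q*: (1/2)(3.5789)(55 - 21) = 60.8421.

60.84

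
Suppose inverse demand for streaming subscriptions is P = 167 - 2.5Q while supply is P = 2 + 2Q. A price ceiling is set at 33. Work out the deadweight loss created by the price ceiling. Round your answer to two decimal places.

1008.06

Free-market equilibrium: 167 - 2.5Q = 2 + 2Q gives Q* = 36.6667, P* = 75.3333.
At P = 33, sellers supply (33 - 2)/2 = 15.5 while buyers want more, so the quantity traded is 15.5 at price 33.
The lost-trades triangle has base Q* - 15.5 = 21.1667 and height equal to the gap between the curves at Q = 15.5, which is 128.25 - 33 = 95.25. DWL = (1/2)(21.1667)(95.25) = 1008.0625.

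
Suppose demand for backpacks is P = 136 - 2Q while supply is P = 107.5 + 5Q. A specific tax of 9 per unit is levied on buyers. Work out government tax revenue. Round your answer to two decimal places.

Pre-tax equilibrium: 136 - 2Q = 107.5 + 5Q gives Q* = 4.0714, P* = 127.8571.
With the tax, buyers' net willingness to pay falls by 9: (136 - 9) - 2Q = 107.5 + 5Q, so Q_t = 2.7857. Buyers pay P_b = 130.4286; sellers receive P_s = P_b - 9 = 121.4286.
Revenue is the tax times quantity traded: 9 x 2.7857 = 25.0714.

25.07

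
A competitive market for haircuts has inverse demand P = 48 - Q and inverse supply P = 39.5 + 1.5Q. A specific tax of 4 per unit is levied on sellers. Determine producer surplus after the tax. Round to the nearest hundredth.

Pre-tax equilibrium: 48 - Q = 39.5 + 1.5Q gives Q* = 3.4, P* = 44.6.
With the tax, sellers need 4 more per unit: 48 - Q = 39.5 + 1.5Q + 4, so Q_t = 1.8. Buyers pay P_b = 46.2; sellers receive P_s = P_b - 4 = 42.2.
Producer surplus is the triangle above supply below P_s: (1/2)(1.8)(42.2 - 39.5) = 2.43.

2.43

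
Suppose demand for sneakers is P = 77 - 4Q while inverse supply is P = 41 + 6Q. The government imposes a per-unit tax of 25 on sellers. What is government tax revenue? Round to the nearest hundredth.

27.50

Pre-tax equilibrium: 77 - 4Q = 41 + 6Q gives Q* = 3.6, P* = 62.6.
A tax on sellers shifts supply up by 25: 77 - 4Q = 41 + 6Q + 25, so Q_t = 1.1. Buyers pay P_b = 72.6; sellers receive P_s = P_b - 25 = 47.6.
Tax revenue = t x Q_t = 25 x 1.1 = 27.5.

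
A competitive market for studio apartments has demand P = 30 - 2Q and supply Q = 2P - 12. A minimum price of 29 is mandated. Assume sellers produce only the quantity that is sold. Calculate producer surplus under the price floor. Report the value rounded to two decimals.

Rewriting supply in inverse form: P = 6 + 0.5Q.
Without the control, 30 - 2Q = 6 + 0.5Q so Q* = 9.6 and P* = 10.8.
At the floor price 29, quantity demanded is (30 - 29)/2 = 0.5; demand is the short side, so Q = 0.5 trades at P = 29.
The supply price at Q = 0.5 is 6.25. PS is the trapezoid between 29 and supply over [0, 0.5]: (1/2)[(29 - 6) + (29 - 6.25)](0.5) = 11.4375.

11.44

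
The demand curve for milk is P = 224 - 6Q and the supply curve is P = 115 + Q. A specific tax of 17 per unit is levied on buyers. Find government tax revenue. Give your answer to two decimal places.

Without the tax, 224 - 6Q = 115 + Q so Q* = 15.5714 and P* = 130.5714.
With the tax, buyers' net willingness to pay falls by 17: (224 - 17) - 6Q = 115 + Q, so Q_t = 13.1429. Buyers pay P_b = 145.1429; sellers receive P_s = P_b - 17 = 128.1429.
Tax revenue = t x Q_t = 17 x 13.1429 = 223.4286.

223.43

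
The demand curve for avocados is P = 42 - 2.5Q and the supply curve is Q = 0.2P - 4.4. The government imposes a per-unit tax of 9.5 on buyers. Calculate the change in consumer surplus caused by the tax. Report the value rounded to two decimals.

-6.44

Rewriting supply in inverse form: P = 22 + 5Q.
Without the tax, 42 - 2.5Q = 22 + 5Q so Q* = 2.6667 and P* = 35.3333.
A tax on buyers shifts demand down by 9.5: (42 - 9.5) - 2.5Q = 22 + 5Q, so Q_t = 1.4. Buyers pay P_b = 38.5; sellers receive P_s = P_b - 9.5 = 29.
Consumers lose the trapezoid between P* and P_b out to Q_t plus the triangle from Q_t to Q*: change in CS = 2.45 - 8.8889 = -6.4389.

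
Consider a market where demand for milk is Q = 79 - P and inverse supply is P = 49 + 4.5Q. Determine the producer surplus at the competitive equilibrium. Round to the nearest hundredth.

66.94

Rewriting demand in inverse form: P = 79 - Q.
Setting demand equal to supply, 30 = 5.5Q, so Q* = 5.4545 and P* = 73.5455.
The supply curve's price intercept is 49, so PS = (1/2)(Q*)(P* - 49) = (1/2)(5.4545)(24.5455) = 66.9421.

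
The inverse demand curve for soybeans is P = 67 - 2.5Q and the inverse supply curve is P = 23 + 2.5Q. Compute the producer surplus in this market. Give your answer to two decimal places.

Equilibrium: 67 - 2.5Q = 23 + 2.5Q, so Q* = 8.8 and P* = 45.
Producer surplus is the triangle above supply below P*: (1/2)(8.8)(45 - 23) = (1/2)(8.8)(22) = 96.8.

96.80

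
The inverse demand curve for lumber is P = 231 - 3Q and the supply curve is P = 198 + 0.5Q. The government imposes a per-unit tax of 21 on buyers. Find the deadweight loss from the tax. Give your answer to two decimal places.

Without the tax, 231 - 3Q = 198 + 0.5Q so Q* = 9.4286 and P* = 202.7143.
With the tax, buyers' net willingness to pay falls by 21: (231 - 21) - 3Q = 198 + 0.5Q, so Q_t = 3.4286. Buyers pay P_b = 220.7143; sellers receive P_s = P_b - 21 = 199.7143.
Deadweight loss is the triangle between the curves from Q_t to Q*: (1/2)(9.4286 - 3.4286)(21) = 63.

63.00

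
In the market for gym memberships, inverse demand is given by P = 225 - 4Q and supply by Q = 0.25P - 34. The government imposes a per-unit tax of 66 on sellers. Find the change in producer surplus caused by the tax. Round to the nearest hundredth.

-231.00

Rewriting supply in inverse form: P = 136 + 4Q.
Pre-tax equilibrium: 225 - 4Q = 136 + 4Q gives Q* = 11.125, P* = 180.5.
With the tax, sellers need 66 more per unit: 225 - 4Q = 136 + 4Q + 66, so Q_t = 2.875. Buyers pay P_b = 213.5; sellers receive P_s = P_b - 66 = 147.5.
Producers lose the trapezoid between P_s and P* out to Q_t plus the triangle from Q_t to Q*: change in PS = 16.5312 - 247.5312 = -231.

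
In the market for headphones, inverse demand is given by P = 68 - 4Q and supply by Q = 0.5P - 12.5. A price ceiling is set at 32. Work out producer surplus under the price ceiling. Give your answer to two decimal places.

Rewriting supply in inverse form: P = 25 + 2Q.
Free-market equilibrium: 68 - 4Q = 25 + 2Q gives Q* = 7.1667, P* = 39.3333.
At P = 32, sellers supply (32 - 25)/2 = 3.5 while buyers want more, so the quantity traded is 3.5 at price 32.
PS is the triangle above supply below 32: (1/2)(3.5)(32 - 25) = 12.25.

12.25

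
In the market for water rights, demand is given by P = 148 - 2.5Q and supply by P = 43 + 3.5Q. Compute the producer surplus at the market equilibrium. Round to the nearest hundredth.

535.94

Equilibrium: 148 - 2.5Q = 43 + 3.5Q, so Q* = 17.5 and P* = 104.25.
The supply curve's price intercept is 43, so PS = (1/2)(Q*)(P* - 43) = (1/2)(17.5)(61.25) = 535.9375.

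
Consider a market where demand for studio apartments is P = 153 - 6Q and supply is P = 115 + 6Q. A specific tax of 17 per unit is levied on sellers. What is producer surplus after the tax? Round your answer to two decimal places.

9.19

Pre-tax equilibrium: 153 - 6Q = 115 + 6Q gives Q* = 3.1667, P* = 134.
With the tax, sellers need 17 more per unit: 153 - 6Q = 115 + 6Q + 17, so Q_t = 1.75. Buyers pay P_b = 142.5; sellers receive P_s = P_b - 17 = 125.5.
Producer surplus is the triangle above supply below P_s: (1/2)(1.75)(125.5 - 115) = 9.1875.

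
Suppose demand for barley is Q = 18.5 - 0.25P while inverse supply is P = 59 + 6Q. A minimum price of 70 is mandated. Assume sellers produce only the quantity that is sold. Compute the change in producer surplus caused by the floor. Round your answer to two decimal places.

1.25

Rewriting demand in inverse form: P = 74 - 4Q.
Without the control, 74 - 4Q = 59 + 6Q so Q* = 1.5 and P* = 68.
At the floor price 70, quantity demanded is (74 - 70)/4 = 1; demand is the short side, so Q = 1 trades at P = 70.
PS goes from (1/2)(1.5)(9) = 6.75 to 8 (computed as (70 - 59)(1) - (1/2)(6)(1)^2), a change of 1.25.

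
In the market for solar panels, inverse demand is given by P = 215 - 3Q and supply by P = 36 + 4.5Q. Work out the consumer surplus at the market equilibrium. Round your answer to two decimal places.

Equilibrium: 215 - 3Q = 36 + 4.5Q, so Q* = 23.8667 and P* = 143.4.
Consumer surplus is the triangle under demand above P*: (1/2)(23.8667)(215 - 143.4) = (1/2)(23.8667)(71.6) = 854.4267.

854.43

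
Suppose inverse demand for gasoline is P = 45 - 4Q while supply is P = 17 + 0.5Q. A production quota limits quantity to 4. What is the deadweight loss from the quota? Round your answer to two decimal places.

11.11

Without the quota, 45 - 4Q = 17 + 0.5Q gives Q* = 6.2222.
At Q = 4 the demand price is 45 - 4(4) = 29 and the supply price is 17 + 0.5(4) = 19.
Deadweight loss is the triangle between the curves from 4 to 6.2222: (1/2)(29 - 19)(6.2222 - 4) = 11.1111.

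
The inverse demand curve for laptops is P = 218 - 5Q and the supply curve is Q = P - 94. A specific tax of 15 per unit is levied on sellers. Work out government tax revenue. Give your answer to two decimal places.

Rewriting supply in inverse form: P = 94 + Q.
Pre-tax equilibrium: 218 - 5Q = 94 + Q gives Q* = 20.6667, P* = 114.6667.
With the tax, sellers need 15 more per unit: 218 - 5Q = 94 + Q + 15, so Q_t = 18.1667. Buyers pay P_b = 127.1667; sellers receive P_s = P_b - 15 = 112.1667.
Revenue is the tax times quantity traded: 15 x 18.1667 = 272.5.

272.50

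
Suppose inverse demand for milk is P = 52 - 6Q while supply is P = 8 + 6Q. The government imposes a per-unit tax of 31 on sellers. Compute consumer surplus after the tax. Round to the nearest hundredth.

Pre-tax equilibrium: 52 - 6Q = 8 + 6Q gives Q* = 3.6667, P* = 30.
A tax on sellers shifts supply up by 31: 52 - 6Q = 8 + 6Q + 31, so Q_t = 1.0833. Buyers pay P_b = 45.5; sellers receive P_s = P_b - 31 = 14.5.
CS = (1/2)(Q_t)(52 - P_b) = (1/2)(1.0833)(6.5) = 3.5208.

3.52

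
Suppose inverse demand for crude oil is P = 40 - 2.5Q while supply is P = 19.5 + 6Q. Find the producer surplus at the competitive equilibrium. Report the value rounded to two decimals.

17.45

Equilibrium: 40 - 2.5Q = 19.5 + 6Q, so Q* = 2.4118 and P* = 33.9706.
PS is the area between P* and the supply curve from 0 to Q*: (1/2)(2.4118)(14.4706) = 17.4498.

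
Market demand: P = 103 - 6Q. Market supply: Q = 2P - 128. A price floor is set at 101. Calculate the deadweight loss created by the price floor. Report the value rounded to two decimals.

104.36

Rewriting supply in inverse form: P = 64 + 0.5Q.
Without the control, 103 - 6Q = 64 + 0.5Q so Q* = 6 and P* = 67.
At the floor price 101, quantity demanded is (103 - 101)/6 = 0.3333; demand is the short side, so Q = 0.3333 trades at P = 101.
At Q = 0.3333 the demand price is 101 and the supply price is 64.1667. Deadweight loss is the triangle between the curves from 0.3333 to 6: (1/2)(101 - 64.1667)(6 - 0.3333) = 104.3611.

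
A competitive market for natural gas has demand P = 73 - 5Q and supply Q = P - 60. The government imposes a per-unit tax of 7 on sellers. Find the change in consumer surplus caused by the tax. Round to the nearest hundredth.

-9.24

Rewriting supply in inverse form: P = 60 + Q.
Without the tax, 73 - 5Q = 60 + Q so Q* = 2.1667 and P* = 62.1667.
With the tax, sellers need 7 more per unit: 73 - 5Q = 60 + Q + 7, so Q_t = 1. Buyers pay P_b = 68; sellers receive P_s = P_b - 7 = 61.
CS falls from (1/2)(2.1667)(10.8333) = 11.7361 to (1/2)(1)(5) = 2.5, a change of -9.2361.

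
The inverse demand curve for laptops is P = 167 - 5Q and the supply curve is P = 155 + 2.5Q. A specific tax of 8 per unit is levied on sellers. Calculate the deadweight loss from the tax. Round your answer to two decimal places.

Without the tax, 167 - 5Q = 155 + 2.5Q so Q* = 1.6 and P* = 159.
A tax on sellers shifts supply up by 8: 167 - 5Q = 155 + 2.5Q + 8, so Q_t = 0.5333. Buyers pay P_b = 164.3333; sellers receive P_s = P_b - 8 = 156.3333.
Deadweight loss is the triangle between the curves from Q_t to Q*: (1/2)(1.6 - 0.5333)(8) = 4.2667.

4.27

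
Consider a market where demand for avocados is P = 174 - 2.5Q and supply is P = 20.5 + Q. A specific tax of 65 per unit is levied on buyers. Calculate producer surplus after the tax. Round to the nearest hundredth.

319.68

Without the tax, 174 - 2.5Q = 20.5 + Q so Q* = 43.8571 and P* = 64.3571.
A tax on buyers shifts demand down by 65: (174 - 65) - 2.5Q = 20.5 + Q, so Q_t = 25.2857. Buyers pay P_b = 110.7857; sellers receive P_s = P_b - 65 = 45.7857.
Producer surplus is the triangle above supply below P_s: (1/2)(25.2857)(45.7857 - 20.5) = 319.6837.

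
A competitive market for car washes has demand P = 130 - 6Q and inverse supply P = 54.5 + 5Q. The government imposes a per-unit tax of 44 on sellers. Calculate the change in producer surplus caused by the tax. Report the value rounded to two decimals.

Without the tax, 130 - 6Q = 54.5 + 5Q so Q* = 6.8636 and P* = 88.8182.
With the tax, sellers need 44 more per unit: 130 - 6Q = 54.5 + 5Q + 44, so Q_t = 2.8636. Buyers pay P_b = 112.8182; sellers receive P_s = P_b - 44 = 68.8182.
PS falls from (1/2)(6.8636)(34.3182) = 117.7738 to (1/2)(2.8636)(14.3182) = 20.501, a change of -97.2727.

-97.27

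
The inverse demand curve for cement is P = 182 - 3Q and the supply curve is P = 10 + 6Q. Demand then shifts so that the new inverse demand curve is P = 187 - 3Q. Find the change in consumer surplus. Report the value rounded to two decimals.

Initial equilibrium: Q_0 = 19.1111, P_0 = 124.6667; CS_0 = (1/2)(19.1111)(57.3333) = 547.8519, PS_0 = (1/2)(19.1111)(114.6667) = 1095.7037.
New equilibrium: 187 - 3Q = 10 + 6Q gives Q_1 = 19.6667, P_1 = 128; CS_1 = 580.1667, PS_1 = 1160.3333.
Change in consumer surplus = 580.1667 - 547.8519 = 32.3148.

32.31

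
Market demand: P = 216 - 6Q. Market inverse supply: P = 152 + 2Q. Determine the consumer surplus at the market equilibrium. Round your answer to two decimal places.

Set 216 - 6Q = 152 + 2Q, which gives 64 = 8Q, so Q* = 8 and P* = 216 - 6(8) = 168.
Consumer surplus is the triangle under demand above P*: (1/2)(8)(216 - 168) = (1/2)(8)(48) = 192.

192.00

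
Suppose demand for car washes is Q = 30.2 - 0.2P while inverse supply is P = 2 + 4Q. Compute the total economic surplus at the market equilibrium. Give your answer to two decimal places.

Rewriting demand in inverse form: P = 151 - 5Q.
Equilibrium: 151 - 5Q = 2 + 4Q, so Q* = 16.5556 and P* = 68.2222.
Total surplus is the full triangle between the curves from 0 to Q*: (1/2)(16.5556)(151 - 2) = 1233.3889.

1233.39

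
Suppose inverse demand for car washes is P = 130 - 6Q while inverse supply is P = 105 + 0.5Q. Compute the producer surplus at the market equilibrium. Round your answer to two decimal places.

Equilibrium: 130 - 6Q = 105 + 0.5Q, so Q* = 3.8462 and P* = 106.9231.
Producer surplus is the triangle above supply below P*: (1/2)(3.8462)(106.9231 - 105) = (1/2)(3.8462)(1.9231) = 3.6982.

3.70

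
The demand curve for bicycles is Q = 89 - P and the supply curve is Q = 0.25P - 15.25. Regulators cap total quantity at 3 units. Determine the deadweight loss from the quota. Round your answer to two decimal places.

16.90

Rewriting demand in inverse form: P = 89 - Q.
Rewriting supply in inverse form: P = 61 + 4Q.
Without the quota, 89 - Q = 61 + 4Q gives Q* = 5.6.
At Q = 3 the demand price is 89 - (3) = 86 and the supply price is 61 + 4(3) = 73.
DWL = (1/2)(gap between curves at 3) x (Q* - 3) = (1/2)(13)(2.6) = 16.9.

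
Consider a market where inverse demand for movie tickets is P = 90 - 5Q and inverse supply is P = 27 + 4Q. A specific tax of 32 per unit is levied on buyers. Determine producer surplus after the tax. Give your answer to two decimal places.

Without the tax, 90 - 5Q = 27 + 4Q so Q* = 7 and P* = 55.
With the tax, buyers' net willingness to pay falls by 32: (90 - 32) - 5Q = 27 + 4Q, so Q_t = 3.4444. Buyers pay P_b = 72.7778; sellers receive P_s = P_b - 32 = 40.7778.
PS = (1/2)(Q_t)(P_s - 27) = (1/2)(3.4444)(13.7778) = 23.7284.

23.73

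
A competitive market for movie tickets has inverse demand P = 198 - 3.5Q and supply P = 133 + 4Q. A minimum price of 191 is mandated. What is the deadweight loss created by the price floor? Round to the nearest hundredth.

166.67

Free-market equilibrium: 198 - 3.5Q = 133 + 4Q gives Q* = 8.6667, P* = 167.6667.
At the floor price 191, quantity demanded is (198 - 191)/3.5 = 2; demand is the short side, so Q = 2 trades at P = 191.
The lost-trades triangle has base Q* - 2 = 6.6667 and height equal to the gap between the curves at Q = 2, which is 191 - 141 = 50. DWL = (1/2)(6.6667)(50) = 166.6667.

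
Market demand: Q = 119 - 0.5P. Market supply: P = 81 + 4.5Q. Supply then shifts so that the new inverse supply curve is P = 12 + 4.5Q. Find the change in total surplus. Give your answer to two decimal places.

2032.85

Rewriting demand in inverse form: P = 238 - 2Q.
Initial equilibrium: Q_0 = 24.1538, P_0 = 189.6923; CS_0 = (1/2)(24.1538)(48.3077) = 583.4083, PS_0 = (1/2)(24.1538)(108.6923) = 1312.6686.
New equilibrium: 238 - 2Q = 12 + 4.5Q gives Q_1 = 34.7692, P_1 = 168.4615; CS_1 = 1208.8994, PS_1 = 2720.0237.
Change in total surplus = (1208.8994 + 2720.0237) - (583.4083 + 1312.6686) = 2032.8462.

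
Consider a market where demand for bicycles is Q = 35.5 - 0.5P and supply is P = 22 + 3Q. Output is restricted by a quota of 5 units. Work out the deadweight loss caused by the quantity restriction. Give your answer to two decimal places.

57.60

Rewriting demand in inverse form: P = 71 - 2Q.
Unrestricted equilibrium: Q* = (71 - 22)/(2 + 3) = 9.8.
At Q = 5 the demand price is 71 - 2(5) = 61 and the supply price is 22 + 3(5) = 37.
DWL = (1/2)(gap between curves at 5) x (Q* - 5) = (1/2)(24)(4.8) = 57.6.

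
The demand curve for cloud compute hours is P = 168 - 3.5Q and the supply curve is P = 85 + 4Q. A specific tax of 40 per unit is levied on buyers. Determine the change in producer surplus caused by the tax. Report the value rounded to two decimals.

-179.20

Without the tax, 168 - 3.5Q = 85 + 4Q so Q* = 11.0667 and P* = 129.2667.
With the tax, buyers' net willingness to pay falls by 40: (168 - 40) - 3.5Q = 85 + 4Q, so Q_t = 5.7333. Buyers pay P_b = 147.9333; sellers receive P_s = P_b - 40 = 107.9333.
PS falls from (1/2)(11.0667)(44.2667) = 244.9422 to (1/2)(5.7333)(22.9333) = 65.7422, a change of -179.2.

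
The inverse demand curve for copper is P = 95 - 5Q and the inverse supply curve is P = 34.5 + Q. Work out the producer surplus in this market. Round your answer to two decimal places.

Equilibrium: 95 - 5Q = 34.5 + Q, so Q* = 10.0833 and P* = 44.5833.
The supply curve's price intercept is 34.5, so PS = (1/2)(Q*)(P* - 34.5) = (1/2)(10.0833)(10.0833) = 50.8368.

50.84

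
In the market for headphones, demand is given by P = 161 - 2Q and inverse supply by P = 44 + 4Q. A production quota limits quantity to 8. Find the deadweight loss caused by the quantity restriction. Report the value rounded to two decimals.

Without the quota, 161 - 2Q = 44 + 4Q gives Q* = 19.5.
At Q = 8 the demand price is 161 - 2(8) = 145 and the supply price is 44 + 4(8) = 76.
DWL = (1/2)(gap between curves at 8) x (Q* - 8) = (1/2)(69)(11.5) = 396.75.

396.75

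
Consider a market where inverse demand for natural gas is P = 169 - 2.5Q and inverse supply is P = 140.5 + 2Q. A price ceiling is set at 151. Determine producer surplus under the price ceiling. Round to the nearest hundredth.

27.56

Without the control, 169 - 2.5Q = 140.5 + 2Q so Q* = 6.3333 and P* = 153.1667.
At the ceiling price 151, quantity supplied is (151 - 140.5)/2 = 5.25; supply is the short side, so Q = 5.25 trades at P = 151.
PS is the triangle above supply below 151: (1/2)(5.25)(151 - 140.5) = 27.5625.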